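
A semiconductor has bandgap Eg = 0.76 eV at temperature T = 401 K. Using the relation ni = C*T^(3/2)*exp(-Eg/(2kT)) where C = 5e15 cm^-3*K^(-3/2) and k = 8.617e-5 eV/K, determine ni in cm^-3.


Step 1: Compute kT = 8.617e-5 * 401 = 0.03455417 eV
Step 2: Exponent = -Eg/(2kT) = -0.76/(2*0.03455417) = -10.99723
Step 3: T^(3/2) = 401^1.5 = 8030.02
Step 4: ni = 5e15 * 8030.02 * exp(-10.99723) = 6.72e+14 cm^-3

6.72e+14


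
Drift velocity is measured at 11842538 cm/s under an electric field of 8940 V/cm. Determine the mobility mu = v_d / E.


Step 1: mu = v_d / E
Step 2: mu = 11842538 / 8940
Step 3: mu = 1324.67 cm^2/(V*s)

1324.67


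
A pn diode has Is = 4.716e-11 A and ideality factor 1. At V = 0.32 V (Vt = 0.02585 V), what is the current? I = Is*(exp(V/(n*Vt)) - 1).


Step 1: V/(n*Vt) = 0.32/(1*0.02585) = 12.3791
Step 2: exp(12.3791) = 2.3778e+05
Step 3: I = 4.716e-11 * (2.3778e+05 - 1) = 1.12e-05 A

1.12e-05


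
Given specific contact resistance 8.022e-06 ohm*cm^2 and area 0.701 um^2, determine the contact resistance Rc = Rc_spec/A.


Step 1: Convert area to cm^2: 0.701 um^2 = 7.0100e-09 cm^2
Step 2: Rc = Rc_spec / A = 8.022e-06 / 7.0100e-09
Step 3: Rc = 1.14e+03 ohms

1.14e+03


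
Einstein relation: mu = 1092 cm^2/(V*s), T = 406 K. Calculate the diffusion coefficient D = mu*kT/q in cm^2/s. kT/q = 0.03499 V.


Step 1: D = mu * (kT/q)
Step 2: D = 1092 * 0.03499
Step 3: D = 38.21 cm^2/s

38.21


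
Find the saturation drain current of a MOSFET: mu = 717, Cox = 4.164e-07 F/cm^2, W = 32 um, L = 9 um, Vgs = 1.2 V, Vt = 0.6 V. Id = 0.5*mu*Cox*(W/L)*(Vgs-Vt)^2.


Step 1: Overdrive voltage Vov = Vgs - Vt = 1.2 - 0.6 = 0.6 V
Step 2: W/L = 32/9 = 3.55556
Step 3: Id = 0.5 * 717 * 4.164e-07 * 3.55556 * 0.6^2
Step 4: Id = 1.91e-04 A

1.91e-04


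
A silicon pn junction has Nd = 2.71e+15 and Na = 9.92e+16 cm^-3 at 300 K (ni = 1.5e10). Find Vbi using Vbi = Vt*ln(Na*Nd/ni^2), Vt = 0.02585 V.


Step 1: Compute Na*Nd/ni^2 = 9.92e+16 * 2.71e+15 / (1.5e10)^2 = 1.1948e+12
Step 2: ln(1.1948e+12) = 27.8090
Step 3: Vbi = 0.02585 * 27.8090 = 0.719 V

0.719


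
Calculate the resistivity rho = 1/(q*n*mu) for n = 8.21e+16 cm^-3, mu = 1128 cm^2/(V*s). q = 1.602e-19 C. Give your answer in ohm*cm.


Step 1: sigma = q * n * mu = 1.602e-19 * 8.21e+16 * 1128 = 1.48359e+01 S/cm
Step 2: rho = 1 / sigma = 1 / 1.48359e+01 = 0.0674 ohm*cm

0.0674


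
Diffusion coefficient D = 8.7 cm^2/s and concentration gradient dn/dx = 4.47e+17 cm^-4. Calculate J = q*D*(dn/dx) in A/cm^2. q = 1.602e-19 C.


Step 1: J = q * D * (dn/dx)
Step 2: J = 1.602e-19 * 8.7 * 4.47e+17
Step 3: J = 6.23e-01 A/cm^2

6.23e-01


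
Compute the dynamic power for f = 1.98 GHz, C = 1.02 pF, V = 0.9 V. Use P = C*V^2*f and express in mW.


Step 1: V^2 = 0.9^2 = 0.81 V^2
Step 2: P = C*V^2*f = 1.02e-12 F * 0.81 * 1.98e9 Hz
Step 3: P = 1.635876e-03 W
Step 4: P = 1.636 mW

1.636


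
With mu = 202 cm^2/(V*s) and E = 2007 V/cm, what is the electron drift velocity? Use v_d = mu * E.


Step 1: v_d = mu * E
Step 2: v_d = 202 * 2007 = 405414
Step 3: v_d = 4.05e+05 cm/s

4.05e+05


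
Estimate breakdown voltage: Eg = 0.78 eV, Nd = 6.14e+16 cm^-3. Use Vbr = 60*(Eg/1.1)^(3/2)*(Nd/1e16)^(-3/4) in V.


Step 1: Eg/1.1 = 0.78/1.1 = 0.709091
Step 2: (Eg/1.1)^1.5 = 0.709091^1.5 = 0.597108
Step 3: (Nd/1e16)^(-0.75) = (6.14)^(-0.75) = 0.256374
Step 4: Vbr = 60 * 0.597108 * 0.256374 = 9.2 V

9.2


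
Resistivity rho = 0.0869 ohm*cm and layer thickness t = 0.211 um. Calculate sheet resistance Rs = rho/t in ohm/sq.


Step 1: Convert thickness to cm: t = 0.211 um = 2.1100e-05 cm
Step 2: Rs = rho / t = 0.0869 / 2.1100e-05
Step 3: Rs = 4118.5 ohm/sq

4118.5


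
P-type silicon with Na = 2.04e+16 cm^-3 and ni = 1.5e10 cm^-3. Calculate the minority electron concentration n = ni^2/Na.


Step 1: Majority hole concentration p ≈ Na = 2.04e+16 cm^-3
Step 2: n = ni^2 / Na = (1.5e10)^2 / 2.04e+16
Step 3: n = 1.10e+04 cm^-3

1.10e+04


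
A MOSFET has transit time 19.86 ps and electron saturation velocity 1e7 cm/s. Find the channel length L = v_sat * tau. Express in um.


Step 1: tau in seconds = 19.86 ps * 1e-12 = 1.9860e-11 s
Step 2: L = v_sat * tau = 1e7 * 1.9860e-11 = 1.9860e-04 cm
Step 3: L in um = 1.9860e-04 * 1e4 = 1.986 um

1.986


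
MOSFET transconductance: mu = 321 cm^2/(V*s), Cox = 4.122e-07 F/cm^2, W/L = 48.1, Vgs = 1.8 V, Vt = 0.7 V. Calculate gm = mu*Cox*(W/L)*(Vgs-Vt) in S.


Step 1: Vov = Vgs - Vt = 1.8 - 0.7 = 1.1 V
Step 2: gm = mu * Cox * (W/L) * Vov
Step 3: gm = 321 * 4.122e-07 * 48.1 * 1.1 = 7.00e-03 S

7.00e-03


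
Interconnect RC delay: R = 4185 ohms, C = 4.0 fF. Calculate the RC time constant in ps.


Step 1: tau = R * C
Step 2: tau = 4185 * 4.0 fF = 4185 * 4.0e-15 F
Step 3: tau = 1.674e-11 s = 16.74 ps

16.74


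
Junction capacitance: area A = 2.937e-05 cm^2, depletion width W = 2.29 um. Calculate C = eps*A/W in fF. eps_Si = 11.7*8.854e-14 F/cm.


Step 1: eps_Si = 11.7 * 8.854e-14 = 1.035918e-12 F/cm
Step 2: W in cm = 2.29 * 1e-4 = 2.29e-04 cm
Step 3: C = 1.035918e-12 * 2.937e-05 / 2.29e-04 = 1.328599e-13 F
Step 4: C = 132.86 fF

132.86


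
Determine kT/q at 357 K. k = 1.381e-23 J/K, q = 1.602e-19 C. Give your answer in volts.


Step 1: kT = 1.381e-23 * 357 = 4.93017e-21 J
Step 2: Vt = kT/q = 4.93017e-21 / 1.602e-19
Step 3: Vt = 0.03078 V

0.03078


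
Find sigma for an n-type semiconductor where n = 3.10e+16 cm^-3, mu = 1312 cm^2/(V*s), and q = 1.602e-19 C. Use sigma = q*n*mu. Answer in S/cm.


Step 1: sigma = q * n * mu
Step 2: sigma = 1.602e-19 * 3.10e+16 * 1312
Step 3: sigma = 6.516e+00 S/cm

6.516e+00


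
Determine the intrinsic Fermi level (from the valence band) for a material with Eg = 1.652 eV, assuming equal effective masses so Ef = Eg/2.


Step 1: For an intrinsic semiconductor, the Fermi level sits at midgap.
Step 2: Ef = Eg / 2 = 1.652 / 2 = 0.826 eV

0.826


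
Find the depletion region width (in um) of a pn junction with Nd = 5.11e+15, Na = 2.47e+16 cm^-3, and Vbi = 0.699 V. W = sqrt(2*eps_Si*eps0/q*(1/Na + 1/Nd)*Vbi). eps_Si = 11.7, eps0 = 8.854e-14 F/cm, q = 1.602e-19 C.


Step 1: 1/Na + 1/Nd = 1/2.47e+16 + 1/5.11e+15 = 2.36181e-16
Step 2: 2*eps*eps0/q = 2*11.7*8.854e-14/1.602e-19 = 1.293281e+07
Step 3: W^2 = 1.293281e+07 * 2.36181e-16 * 0.699 = 2.13508e-09
Step 4: W = sqrt(2.13508e-09) = 4.621e-05 cm = 0.4621 um

0.4621


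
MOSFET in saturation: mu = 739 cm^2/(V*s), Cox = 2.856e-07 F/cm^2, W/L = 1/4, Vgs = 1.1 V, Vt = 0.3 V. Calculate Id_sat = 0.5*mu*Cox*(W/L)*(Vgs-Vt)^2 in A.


Step 1: Overdrive voltage Vov = Vgs - Vt = 1.1 - 0.3 = 0.8 V
Step 2: W/L = 1/4 = 0.25
Step 3: Id = 0.5 * 739 * 2.856e-07 * 0.25 * 0.8^2
Step 4: Id = 1.69e-05 A

1.69e-05


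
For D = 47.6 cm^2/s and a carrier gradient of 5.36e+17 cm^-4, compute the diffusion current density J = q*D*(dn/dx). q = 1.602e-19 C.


Step 1: J = q * D * (dn/dx)
Step 2: J = 1.602e-19 * 47.6 * 5.36e+17
Step 3: J = 4.09e+00 A/cm^2

4.09e+00


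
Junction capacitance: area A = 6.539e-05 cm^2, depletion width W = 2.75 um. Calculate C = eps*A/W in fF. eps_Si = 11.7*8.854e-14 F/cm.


Step 1: eps_Si = 11.7 * 8.854e-14 = 1.035918e-12 F/cm
Step 2: W in cm = 2.75 * 1e-4 = 2.75e-04 cm
Step 3: C = 1.035918e-12 * 6.539e-05 / 2.75e-04 = 2.463225e-13 F
Step 4: C = 246.32 fF

246.32


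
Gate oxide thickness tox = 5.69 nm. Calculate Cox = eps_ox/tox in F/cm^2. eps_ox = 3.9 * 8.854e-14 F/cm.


Step 1: eps_ox = 3.9 * 8.854e-14 = 3.45306e-13 F/cm
Step 2: tox in cm = 5.69 nm * 1e-7 = 5.6900e-07 cm
Step 3: Cox = 3.45306e-13 / 5.6900e-07 = 6.07e-07 F/cm^2

6.07e-07


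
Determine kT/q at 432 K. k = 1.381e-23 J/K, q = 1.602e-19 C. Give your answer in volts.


Step 1: kT = 1.381e-23 * 432 = 5.96592e-21 J
Step 2: Vt = kT/q = 5.96592e-21 / 1.602e-19
Step 3: Vt = 0.03724 V

0.03724


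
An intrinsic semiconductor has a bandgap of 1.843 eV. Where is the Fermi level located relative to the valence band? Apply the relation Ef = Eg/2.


Step 1: For an intrinsic semiconductor, the Fermi level sits at midgap.
Step 2: Ef = Eg / 2 = 1.843 / 2 = 0.9215 eV

0.9215


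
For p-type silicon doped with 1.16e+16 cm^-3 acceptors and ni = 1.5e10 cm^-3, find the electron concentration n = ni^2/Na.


Step 1: Majority hole concentration p ≈ Na = 1.16e+16 cm^-3
Step 2: n = ni^2 / Na = (1.5e10)^2 / 1.16e+16
Step 3: n = 1.94e+04 cm^-3

1.94e+04


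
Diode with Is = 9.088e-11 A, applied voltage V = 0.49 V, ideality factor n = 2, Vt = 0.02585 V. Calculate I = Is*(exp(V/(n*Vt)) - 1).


Step 1: V/(n*Vt) = 0.49/(2*0.02585) = 9.4778
Step 2: exp(9.4778) = 1.3066e+04
Step 3: I = 9.088e-11 * (1.3066e+04 - 1) = 1.19e-06 A

1.19e-06


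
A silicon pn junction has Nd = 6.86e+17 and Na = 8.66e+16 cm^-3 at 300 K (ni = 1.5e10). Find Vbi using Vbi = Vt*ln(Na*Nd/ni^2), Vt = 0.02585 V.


Step 1: Compute Na*Nd/ni^2 = 8.66e+16 * 6.86e+17 / (1.5e10)^2 = 2.6403e+14
Step 2: ln(2.6403e+14) = 33.2071
Step 3: Vbi = 0.02585 * 33.2071 = 0.858 V

0.858


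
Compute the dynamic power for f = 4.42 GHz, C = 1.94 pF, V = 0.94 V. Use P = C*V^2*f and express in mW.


Step 1: V^2 = 0.94^2 = 0.8836 V^2
Step 2: P = C*V^2*f = 1.94e-12 F * 0.8836 * 4.42e9 Hz
Step 3: P = 7.57669328e-03 W
Step 4: P = 7.577 mW

7.577


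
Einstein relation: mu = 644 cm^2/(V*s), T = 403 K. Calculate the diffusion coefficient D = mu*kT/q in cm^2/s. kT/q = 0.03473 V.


Step 1: D = mu * (kT/q)
Step 2: D = 644 * 0.03473
Step 3: D = 22.37 cm^2/s

22.37


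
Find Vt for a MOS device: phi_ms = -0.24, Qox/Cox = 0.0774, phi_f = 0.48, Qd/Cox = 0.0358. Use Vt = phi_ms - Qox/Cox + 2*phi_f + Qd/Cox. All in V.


Step 1: Vt = phi_ms - Qox/Cox + 2*phi_f + Qd/Cox
Step 2: Vt = -0.24 - 0.0774 + 2*0.48 + 0.0358
Step 3: Vt = -0.24 - 0.0774 + 0.96 + 0.0358
Step 4: Vt = 0.6784 V

0.6784


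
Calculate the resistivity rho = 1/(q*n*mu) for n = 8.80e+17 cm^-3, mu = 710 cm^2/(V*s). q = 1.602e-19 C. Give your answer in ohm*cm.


Step 1: sigma = q * n * mu = 1.602e-19 * 8.80e+17 * 710 = 1.00093e+02 S/cm
Step 2: rho = 1 / sigma = 1 / 1.00093e+02 = 0.009991 ohm*cm

0.009991


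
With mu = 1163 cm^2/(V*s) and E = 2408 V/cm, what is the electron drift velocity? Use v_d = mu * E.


Step 1: v_d = mu * E
Step 2: v_d = 1163 * 2408 = 2800504
Step 3: v_d = 2.80e+06 cm/s

2.80e+06


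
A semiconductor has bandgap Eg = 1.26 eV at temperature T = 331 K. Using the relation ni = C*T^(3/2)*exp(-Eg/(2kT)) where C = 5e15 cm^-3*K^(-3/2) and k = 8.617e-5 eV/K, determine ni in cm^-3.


Step 1: Compute kT = 8.617e-5 * 331 = 0.02852227 eV
Step 2: Exponent = -Eg/(2kT) = -1.26/(2*0.02852227) = -22.08800
Step 3: T^(3/2) = 331^1.5 = 6022.02
Step 4: ni = 5e15 * 6022.02 * exp(-22.08800) = 7.69e+09 cm^-3

7.69e+09


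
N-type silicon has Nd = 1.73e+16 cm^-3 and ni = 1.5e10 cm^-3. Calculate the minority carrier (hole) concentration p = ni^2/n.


Step 1: Since Nd >> ni, n ≈ Nd = 1.73e+16 cm^-3
Step 2: p = ni^2 / n = (1.5e10)^2 / 1.73e+16
Step 3: p = 2.25e20 / 1.73e+16 = 1.30e+04 cm^-3

1.30e+04


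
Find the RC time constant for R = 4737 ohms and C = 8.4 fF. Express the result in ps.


Step 1: tau = R * C
Step 2: tau = 4737 * 8.4 fF = 4737 * 8.4e-15 F
Step 3: tau = 3.97908e-11 s = 39.7908 ps

39.7908


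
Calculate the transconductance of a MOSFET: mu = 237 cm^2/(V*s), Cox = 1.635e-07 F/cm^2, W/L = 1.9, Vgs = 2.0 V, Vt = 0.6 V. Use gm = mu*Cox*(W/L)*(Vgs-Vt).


Step 1: Vov = Vgs - Vt = 2.0 - 0.6 = 1.4 V
Step 2: gm = mu * Cox * (W/L) * Vov
Step 3: gm = 237 * 1.635e-07 * 1.9 * 1.4 = 1.03e-04 S

1.03e-04


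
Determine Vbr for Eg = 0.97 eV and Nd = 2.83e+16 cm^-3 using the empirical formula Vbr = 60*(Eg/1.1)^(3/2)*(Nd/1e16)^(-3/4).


Step 1: Eg/1.1 = 0.97/1.1 = 0.881818
Step 2: (Eg/1.1)^1.5 = 0.881818^1.5 = 0.828073
Step 3: (Nd/1e16)^(-0.75) = (2.83)^(-0.75) = 0.458311
Step 4: Vbr = 60 * 0.828073 * 0.458311 = 22.8 V

22.8


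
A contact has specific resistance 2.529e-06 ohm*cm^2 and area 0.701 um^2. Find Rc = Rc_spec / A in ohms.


Step 1: Convert area to cm^2: 0.701 um^2 = 7.0100e-09 cm^2
Step 2: Rc = Rc_spec / A = 2.529e-06 / 7.0100e-09
Step 3: Rc = 3.61e+02 ohms

3.61e+02


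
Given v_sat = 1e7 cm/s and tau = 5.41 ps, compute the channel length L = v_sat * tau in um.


Step 1: tau in seconds = 5.41 ps * 1e-12 = 5.4100e-12 s
Step 2: L = v_sat * tau = 1e7 * 5.4100e-12 = 5.4100e-05 cm
Step 3: L in um = 5.4100e-05 * 1e4 = 0.541 um

0.541


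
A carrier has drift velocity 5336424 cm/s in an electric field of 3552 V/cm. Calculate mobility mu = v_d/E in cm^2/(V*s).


Step 1: mu = v_d / E
Step 2: mu = 5336424 / 3552
Step 3: mu = 1502.37 cm^2/(V*s)

1502.37


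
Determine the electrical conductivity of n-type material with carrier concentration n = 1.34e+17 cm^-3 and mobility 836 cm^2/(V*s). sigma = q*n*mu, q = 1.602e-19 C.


Step 1: sigma = q * n * mu
Step 2: sigma = 1.602e-19 * 1.34e+17 * 836
Step 3: sigma = 1.795e+01 S/cm

1.795e+01


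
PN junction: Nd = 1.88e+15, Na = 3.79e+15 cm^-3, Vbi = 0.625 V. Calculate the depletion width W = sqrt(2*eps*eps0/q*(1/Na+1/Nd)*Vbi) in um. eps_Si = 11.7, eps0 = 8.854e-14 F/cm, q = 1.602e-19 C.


Step 1: 1/Na + 1/Nd = 1/3.79e+15 + 1/1.88e+15 = 7.95767e-16
Step 2: 2*eps*eps0/q = 2*11.7*8.854e-14/1.602e-19 = 1.293281e+07
Step 3: W^2 = 1.293281e+07 * 7.95767e-16 * 0.625 = 6.43219e-09
Step 4: W = sqrt(6.43219e-09) = 8.020e-05 cm = 0.802 um

0.802


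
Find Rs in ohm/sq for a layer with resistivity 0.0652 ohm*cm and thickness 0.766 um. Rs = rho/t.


Step 1: Convert thickness to cm: t = 0.766 um = 7.6600e-05 cm
Step 2: Rs = rho / t = 0.0652 / 7.6600e-05
Step 3: Rs = 851.2 ohm/sq

851.2


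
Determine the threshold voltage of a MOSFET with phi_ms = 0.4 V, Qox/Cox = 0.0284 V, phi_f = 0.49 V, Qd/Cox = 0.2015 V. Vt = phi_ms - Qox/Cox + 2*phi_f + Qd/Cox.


Step 1: Vt = phi_ms - Qox/Cox + 2*phi_f + Qd/Cox
Step 2: Vt = 0.4 - 0.0284 + 2*0.49 + 0.2015
Step 3: Vt = 0.4 - 0.0284 + 0.98 + 0.2015
Step 4: Vt = 1.5531 V

1.5531


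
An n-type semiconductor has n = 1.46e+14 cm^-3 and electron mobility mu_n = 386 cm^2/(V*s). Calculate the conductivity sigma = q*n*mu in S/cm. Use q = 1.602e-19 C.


Step 1: sigma = q * n * mu
Step 2: sigma = 1.602e-19 * 1.46e+14 * 386
Step 3: sigma = 9.028e-03 S/cm

9.028e-03


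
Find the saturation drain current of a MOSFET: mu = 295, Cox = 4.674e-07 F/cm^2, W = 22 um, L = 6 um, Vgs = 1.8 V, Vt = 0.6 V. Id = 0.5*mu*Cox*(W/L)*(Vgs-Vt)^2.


Step 1: Overdrive voltage Vov = Vgs - Vt = 1.8 - 0.6 = 1.2 V
Step 2: W/L = 22/6 = 3.66667
Step 3: Id = 0.5 * 295 * 4.674e-07 * 3.66667 * 1.2^2
Step 4: Id = 3.64e-04 A

3.64e-04


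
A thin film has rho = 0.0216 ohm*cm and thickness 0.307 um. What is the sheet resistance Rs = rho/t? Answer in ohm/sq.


Step 1: Convert thickness to cm: t = 0.307 um = 3.0700e-05 cm
Step 2: Rs = rho / t = 0.0216 / 3.0700e-05
Step 3: Rs = 703.6 ohm/sq

703.6


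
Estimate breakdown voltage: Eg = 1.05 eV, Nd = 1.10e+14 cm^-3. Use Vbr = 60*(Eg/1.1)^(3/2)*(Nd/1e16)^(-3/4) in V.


Step 1: Eg/1.1 = 1.05/1.1 = 0.954545
Step 2: (Eg/1.1)^1.5 = 0.954545^1.5 = 0.932598
Step 3: (Nd/1e16)^(-0.75) = (0.011)^(-0.75) = 29.441199
Step 4: Vbr = 60 * 0.932598 * 29.441199 = 1647.4 V

1647.4


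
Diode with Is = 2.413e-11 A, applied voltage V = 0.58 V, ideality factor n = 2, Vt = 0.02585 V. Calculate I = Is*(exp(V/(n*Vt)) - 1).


Step 1: V/(n*Vt) = 0.58/(2*0.02585) = 11.2186
Step 2: exp(11.2186) = 7.4503e+04
Step 3: I = 2.413e-11 * (7.4503e+04 - 1) = 1.80e-06 A

1.80e-06


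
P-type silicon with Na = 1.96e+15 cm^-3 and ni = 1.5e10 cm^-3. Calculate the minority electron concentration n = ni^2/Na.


Step 1: Majority hole concentration p ≈ Na = 1.96e+15 cm^-3
Step 2: n = ni^2 / Na = (1.5e10)^2 / 1.96e+15
Step 3: n = 1.15e+05 cm^-3

1.15e+05


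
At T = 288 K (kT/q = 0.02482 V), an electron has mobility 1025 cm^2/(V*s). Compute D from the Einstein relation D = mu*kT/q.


Step 1: D = mu * (kT/q)
Step 2: D = 1025 * 0.02482
Step 3: D = 25.44 cm^2/s

25.44


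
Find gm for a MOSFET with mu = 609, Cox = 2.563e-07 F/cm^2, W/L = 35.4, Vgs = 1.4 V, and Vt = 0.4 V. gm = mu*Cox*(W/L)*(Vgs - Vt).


Step 1: Vov = Vgs - Vt = 1.4 - 0.4 = 1.0 V
Step 2: gm = mu * Cox * (W/L) * Vov
Step 3: gm = 609 * 2.563e-07 * 35.4 * 1.0 = 5.53e-03 S

5.53e-03


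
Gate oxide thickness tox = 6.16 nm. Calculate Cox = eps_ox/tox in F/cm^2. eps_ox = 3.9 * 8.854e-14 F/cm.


Step 1: eps_ox = 3.9 * 8.854e-14 = 3.45306e-13 F/cm
Step 2: tox in cm = 6.16 nm * 1e-7 = 6.1600e-07 cm
Step 3: Cox = 3.45306e-13 / 6.1600e-07 = 5.61e-07 F/cm^2

5.61e-07


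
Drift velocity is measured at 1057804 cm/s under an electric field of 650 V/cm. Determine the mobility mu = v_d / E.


Step 1: mu = v_d / E
Step 2: mu = 1057804 / 650
Step 3: mu = 1627.39 cm^2/(V*s)

1627.39


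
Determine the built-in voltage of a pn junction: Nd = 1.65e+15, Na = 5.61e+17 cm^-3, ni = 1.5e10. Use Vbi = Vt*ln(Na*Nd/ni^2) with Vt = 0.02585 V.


Step 1: Compute Na*Nd/ni^2 = 5.61e+17 * 1.65e+15 / (1.5e10)^2 = 4.1140e+12
Step 2: ln(4.1140e+12) = 29.0454
Step 3: Vbi = 0.02585 * 29.0454 = 0.751 V

0.751


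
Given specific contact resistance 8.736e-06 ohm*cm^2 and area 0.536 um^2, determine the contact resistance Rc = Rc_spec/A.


Step 1: Convert area to cm^2: 0.536 um^2 = 5.3600e-09 cm^2
Step 2: Rc = Rc_spec / A = 8.736e-06 / 5.3600e-09
Step 3: Rc = 1.63e+03 ohms

1.63e+03


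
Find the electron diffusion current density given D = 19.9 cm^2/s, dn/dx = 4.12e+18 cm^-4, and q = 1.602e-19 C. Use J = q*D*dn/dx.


Step 1: J = q * D * (dn/dx)
Step 2: J = 1.602e-19 * 19.9 * 4.12e+18
Step 3: J = 1.31e+01 A/cm^2

1.31e+01


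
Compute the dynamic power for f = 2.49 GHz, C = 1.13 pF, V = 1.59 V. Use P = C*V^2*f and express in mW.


Step 1: V^2 = 1.59^2 = 2.5281 V^2
Step 2: P = C*V^2*f = 1.13e-12 F * 2.5281 * 2.49e9 Hz
Step 3: P = 7.11331497e-03 W
Step 4: P = 7.113 mW

7.113


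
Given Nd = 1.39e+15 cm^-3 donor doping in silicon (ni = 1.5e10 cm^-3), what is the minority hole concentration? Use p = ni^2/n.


Step 1: Since Nd >> ni, n ≈ Nd = 1.39e+15 cm^-3
Step 2: p = ni^2 / n = (1.5e10)^2 / 1.39e+15
Step 3: p = 2.25e20 / 1.39e+15 = 1.62e+05 cm^-3

1.62e+05


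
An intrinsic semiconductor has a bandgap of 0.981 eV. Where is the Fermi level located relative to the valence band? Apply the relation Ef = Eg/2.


Step 1: For an intrinsic semiconductor, the Fermi level sits at midgap.
Step 2: Ef = Eg / 2 = 0.981 / 2 = 0.4905 eV

0.4905


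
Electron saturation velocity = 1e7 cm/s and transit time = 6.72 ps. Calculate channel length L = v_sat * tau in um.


Step 1: tau in seconds = 6.72 ps * 1e-12 = 6.7200e-12 s
Step 2: L = v_sat * tau = 1e7 * 6.7200e-12 = 6.7200e-05 cm
Step 3: L in um = 6.7200e-05 * 1e4 = 0.672 um

0.672


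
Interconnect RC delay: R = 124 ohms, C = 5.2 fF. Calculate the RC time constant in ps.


Step 1: tau = R * C
Step 2: tau = 124 * 5.2 fF = 124 * 5.2e-15 F
Step 3: tau = 6.448e-13 s = 0.6448 ps

0.6448


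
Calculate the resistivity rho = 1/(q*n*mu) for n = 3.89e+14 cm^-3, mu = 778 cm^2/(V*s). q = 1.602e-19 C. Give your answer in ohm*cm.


Step 1: sigma = q * n * mu = 1.602e-19 * 3.89e+14 * 778 = 4.84832e-02 S/cm
Step 2: rho = 1 / sigma = 1 / 4.84832e-02 = 20.63 ohm*cm

20.63


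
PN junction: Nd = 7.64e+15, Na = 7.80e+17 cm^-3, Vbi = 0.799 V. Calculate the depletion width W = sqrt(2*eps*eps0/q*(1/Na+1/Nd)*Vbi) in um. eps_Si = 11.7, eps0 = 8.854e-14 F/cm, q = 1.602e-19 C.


Step 1: 1/Na + 1/Nd = 1/7.80e+17 + 1/7.64e+15 = 1.32172e-16
Step 2: 2*eps*eps0/q = 2*11.7*8.854e-14/1.602e-19 = 1.293281e+07
Step 3: W^2 = 1.293281e+07 * 1.32172e-16 * 0.799 = 1.36577e-09
Step 4: W = sqrt(1.36577e-09) = 3.696e-05 cm = 0.3696 um

0.3696


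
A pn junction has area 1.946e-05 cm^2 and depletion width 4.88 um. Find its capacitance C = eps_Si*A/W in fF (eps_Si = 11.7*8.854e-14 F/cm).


Step 1: eps_Si = 11.7 * 8.854e-14 = 1.035918e-12 F/cm
Step 2: W in cm = 4.88 * 1e-4 = 4.88e-04 cm
Step 3: C = 1.035918e-12 * 1.946e-05 / 4.88e-04 = 4.130935e-14 F
Step 4: C = 41.31 fF

41.31


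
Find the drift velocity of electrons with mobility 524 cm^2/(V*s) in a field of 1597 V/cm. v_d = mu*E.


Step 1: v_d = mu * E
Step 2: v_d = 524 * 1597 = 836828
Step 3: v_d = 8.37e+05 cm/s

8.37e+05


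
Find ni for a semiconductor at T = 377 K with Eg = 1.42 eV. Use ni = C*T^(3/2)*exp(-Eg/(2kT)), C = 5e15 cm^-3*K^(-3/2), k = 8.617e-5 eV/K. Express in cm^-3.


Step 1: Compute kT = 8.617e-5 * 377 = 0.03248609 eV
Step 2: Exponent = -Eg/(2kT) = -1.42/(2*0.03248609) = -21.85551
Step 3: T^(3/2) = 377^1.5 = 7320.02
Step 4: ni = 5e15 * 7320.02 * exp(-21.85551) = 1.18e+10 cm^-3

1.18e+10


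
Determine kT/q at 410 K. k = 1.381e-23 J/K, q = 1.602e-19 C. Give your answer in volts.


Step 1: kT = 1.381e-23 * 410 = 5.6621e-21 J
Step 2: Vt = kT/q = 5.6621e-21 / 1.602e-19
Step 3: Vt = 0.03534 V

0.03534


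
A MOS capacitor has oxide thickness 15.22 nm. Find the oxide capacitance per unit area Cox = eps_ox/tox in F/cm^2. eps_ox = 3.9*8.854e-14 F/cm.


Step 1: eps_ox = 3.9 * 8.854e-14 = 3.45306e-13 F/cm
Step 2: tox in cm = 15.22 nm * 1e-7 = 1.5220e-06 cm
Step 3: Cox = 3.45306e-13 / 1.5220e-06 = 2.27e-07 F/cm^2

2.27e-07


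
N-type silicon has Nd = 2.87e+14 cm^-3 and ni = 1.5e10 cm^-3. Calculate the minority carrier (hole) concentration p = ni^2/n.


Step 1: Since Nd >> ni, n ≈ Nd = 2.87e+14 cm^-3
Step 2: p = ni^2 / n = (1.5e10)^2 / 2.87e+14
Step 3: p = 2.25e20 / 2.87e+14 = 7.84e+05 cm^-3

7.84e+05


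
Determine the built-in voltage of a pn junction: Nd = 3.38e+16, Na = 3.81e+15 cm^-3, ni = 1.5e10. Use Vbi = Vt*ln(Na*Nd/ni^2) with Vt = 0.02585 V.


Step 1: Compute Na*Nd/ni^2 = 3.81e+15 * 3.38e+16 / (1.5e10)^2 = 5.7235e+11
Step 2: ln(5.7235e+11) = 27.0730
Step 3: Vbi = 0.02585 * 27.0730 = 0.7 V

0.7


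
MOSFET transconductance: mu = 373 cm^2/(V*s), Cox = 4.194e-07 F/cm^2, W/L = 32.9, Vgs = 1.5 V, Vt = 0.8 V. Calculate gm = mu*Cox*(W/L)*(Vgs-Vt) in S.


Step 1: Vov = Vgs - Vt = 1.5 - 0.8 = 0.7 V
Step 2: gm = mu * Cox * (W/L) * Vov
Step 3: gm = 373 * 4.194e-07 * 32.9 * 0.7 = 3.60e-03 S

3.60e-03


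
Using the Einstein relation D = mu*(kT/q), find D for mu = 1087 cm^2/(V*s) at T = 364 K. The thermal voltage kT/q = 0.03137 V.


Step 1: D = mu * (kT/q)
Step 2: D = 1087 * 0.03137
Step 3: D = 34.1 cm^2/s

34.1


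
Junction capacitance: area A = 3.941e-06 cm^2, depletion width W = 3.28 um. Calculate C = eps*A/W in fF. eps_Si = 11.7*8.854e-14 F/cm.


Step 1: eps_Si = 11.7 * 8.854e-14 = 1.035918e-12 F/cm
Step 2: W in cm = 3.28 * 1e-4 = 3.28e-04 cm
Step 3: C = 1.035918e-12 * 3.941e-06 / 3.28e-04 = 1.244681e-14 F
Step 4: C = 12.45 fF

12.45


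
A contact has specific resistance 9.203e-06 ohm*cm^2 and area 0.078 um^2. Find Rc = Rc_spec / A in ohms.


Step 1: Convert area to cm^2: 0.078 um^2 = 7.8000e-10 cm^2
Step 2: Rc = Rc_spec / A = 9.203e-06 / 7.8000e-10
Step 3: Rc = 1.18e+04 ohms

1.18e+04


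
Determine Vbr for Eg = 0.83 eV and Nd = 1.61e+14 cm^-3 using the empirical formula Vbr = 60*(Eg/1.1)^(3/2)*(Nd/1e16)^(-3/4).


Step 1: Eg/1.1 = 0.83/1.1 = 0.754545
Step 2: (Eg/1.1)^1.5 = 0.754545^1.5 = 0.655432
Step 3: (Nd/1e16)^(-0.75) = (0.0161)^(-0.75) = 22.124863
Step 4: Vbr = 60 * 0.655432 * 22.124863 = 870.1 V

870.1


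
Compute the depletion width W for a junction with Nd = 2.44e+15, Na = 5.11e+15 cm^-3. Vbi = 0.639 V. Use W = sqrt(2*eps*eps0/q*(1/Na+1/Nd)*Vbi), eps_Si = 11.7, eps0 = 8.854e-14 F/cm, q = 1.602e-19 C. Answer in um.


Step 1: 1/Na + 1/Nd = 1/5.11e+15 + 1/2.44e+15 = 6.05531e-16
Step 2: 2*eps*eps0/q = 2*11.7*8.854e-14/1.602e-19 = 1.293281e+07
Step 3: W^2 = 1.293281e+07 * 6.05531e-16 * 0.639 = 5.00415e-09
Step 4: W = sqrt(5.00415e-09) = 7.074e-05 cm = 0.7074 um

0.7074


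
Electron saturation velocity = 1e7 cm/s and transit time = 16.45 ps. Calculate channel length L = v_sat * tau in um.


Step 1: tau in seconds = 16.45 ps * 1e-12 = 1.6450e-11 s
Step 2: L = v_sat * tau = 1e7 * 1.6450e-11 = 1.6450e-04 cm
Step 3: L in um = 1.6450e-04 * 1e4 = 1.645 um

1.645


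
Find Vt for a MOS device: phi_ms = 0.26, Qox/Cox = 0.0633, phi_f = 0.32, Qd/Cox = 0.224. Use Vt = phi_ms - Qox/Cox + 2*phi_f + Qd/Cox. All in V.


Step 1: Vt = phi_ms - Qox/Cox + 2*phi_f + Qd/Cox
Step 2: Vt = 0.26 - 0.0633 + 2*0.32 + 0.224
Step 3: Vt = 0.26 - 0.0633 + 0.64 + 0.224
Step 4: Vt = 1.0607 V

1.0607


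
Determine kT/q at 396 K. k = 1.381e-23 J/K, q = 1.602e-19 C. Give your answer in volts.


Step 1: kT = 1.381e-23 * 396 = 5.46876e-21 J
Step 2: Vt = kT/q = 5.46876e-21 / 1.602e-19
Step 3: Vt = 0.03414 V

0.03414


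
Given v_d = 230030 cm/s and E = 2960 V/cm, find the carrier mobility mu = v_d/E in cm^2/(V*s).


Step 1: mu = v_d / E
Step 2: mu = 230030 / 2960
Step 3: mu = 77.71 cm^2/(V*s)

77.71


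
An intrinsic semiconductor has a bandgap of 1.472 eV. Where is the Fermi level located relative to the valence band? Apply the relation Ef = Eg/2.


Step 1: For an intrinsic semiconductor, the Fermi level sits at midgap.
Step 2: Ef = Eg / 2 = 1.472 / 2 = 0.736 eV

0.736


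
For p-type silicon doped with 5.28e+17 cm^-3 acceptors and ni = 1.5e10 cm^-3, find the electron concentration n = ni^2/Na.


Step 1: Majority hole concentration p ≈ Na = 5.28e+17 cm^-3
Step 2: n = ni^2 / Na = (1.5e10)^2 / 5.28e+17
Step 3: n = 4.26e+02 cm^-3

4.26e+02


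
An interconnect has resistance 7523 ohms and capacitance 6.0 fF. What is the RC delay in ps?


Step 1: tau = R * C
Step 2: tau = 7523 * 6.0 fF = 7523 * 6.0e-15 F
Step 3: tau = 4.5138e-11 s = 45.138 ps

45.138


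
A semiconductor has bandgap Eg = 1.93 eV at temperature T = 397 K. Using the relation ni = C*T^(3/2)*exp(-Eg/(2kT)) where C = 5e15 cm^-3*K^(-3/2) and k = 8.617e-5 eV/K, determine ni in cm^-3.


Step 1: Compute kT = 8.617e-5 * 397 = 0.03420949 eV
Step 2: Exponent = -Eg/(2kT) = -1.93/(2*0.03420949) = -28.20855
Step 3: T^(3/2) = 397^1.5 = 7910.17
Step 4: ni = 5e15 * 7910.17 * exp(-28.20855) = 2.22e+07 cm^-3

2.22e+07


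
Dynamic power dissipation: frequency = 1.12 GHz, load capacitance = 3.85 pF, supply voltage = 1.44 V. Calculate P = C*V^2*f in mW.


Step 1: V^2 = 1.44^2 = 2.0736 V^2
Step 2: P = C*V^2*f = 3.85e-12 F * 2.0736 * 1.12e9 Hz
Step 3: P = 8.9413632e-03 W
Step 4: P = 8.941 mW

8.941


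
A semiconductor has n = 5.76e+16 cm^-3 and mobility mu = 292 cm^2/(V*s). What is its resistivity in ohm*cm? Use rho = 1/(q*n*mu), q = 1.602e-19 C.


Step 1: sigma = q * n * mu = 1.602e-19 * 5.76e+16 * 292 = 2.69444e+00 S/cm
Step 2: rho = 1 / sigma = 1 / 2.69444e+00 = 0.3711 ohm*cm

0.3711


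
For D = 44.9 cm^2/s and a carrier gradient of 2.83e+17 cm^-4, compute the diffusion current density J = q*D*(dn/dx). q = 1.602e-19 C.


Step 1: J = q * D * (dn/dx)
Step 2: J = 1.602e-19 * 44.9 * 2.83e+17
Step 3: J = 2.04e+00 A/cm^2

2.04e+00


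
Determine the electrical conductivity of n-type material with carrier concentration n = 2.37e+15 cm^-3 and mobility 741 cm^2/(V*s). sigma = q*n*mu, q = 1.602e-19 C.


Step 1: sigma = q * n * mu
Step 2: sigma = 1.602e-19 * 2.37e+15 * 741
Step 3: sigma = 2.813e-01 S/cm

2.813e-01


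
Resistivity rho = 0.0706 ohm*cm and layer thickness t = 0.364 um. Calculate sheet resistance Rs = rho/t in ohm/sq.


Step 1: Convert thickness to cm: t = 0.364 um = 3.6400e-05 cm
Step 2: Rs = rho / t = 0.0706 / 3.6400e-05
Step 3: Rs = 1939.6 ohm/sq

1939.6


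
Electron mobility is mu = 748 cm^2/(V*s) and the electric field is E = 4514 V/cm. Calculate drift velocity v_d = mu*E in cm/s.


Step 1: v_d = mu * E
Step 2: v_d = 748 * 4514 = 3376472
Step 3: v_d = 3.38e+06 cm/s

3.38e+06


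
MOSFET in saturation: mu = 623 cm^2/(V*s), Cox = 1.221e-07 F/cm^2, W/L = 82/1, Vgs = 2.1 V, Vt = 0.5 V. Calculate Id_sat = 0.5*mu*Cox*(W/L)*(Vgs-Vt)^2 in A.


Step 1: Overdrive voltage Vov = Vgs - Vt = 2.1 - 0.5 = 1.6 V
Step 2: W/L = 82/1 = 82
Step 3: Id = 0.5 * 623 * 1.221e-07 * 82 * 1.6^2
Step 4: Id = 7.98e-03 A

7.98e-03


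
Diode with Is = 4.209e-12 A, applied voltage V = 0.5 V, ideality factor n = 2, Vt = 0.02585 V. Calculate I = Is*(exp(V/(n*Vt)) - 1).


Step 1: V/(n*Vt) = 0.5/(2*0.02585) = 9.6712
Step 2: exp(9.6712) = 1.5854e+04
Step 3: I = 4.209e-12 * (1.5854e+04 - 1) = 6.67e-08 A

6.67e-08


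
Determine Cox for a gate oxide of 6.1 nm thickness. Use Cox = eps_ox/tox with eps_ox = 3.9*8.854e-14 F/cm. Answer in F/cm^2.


Step 1: eps_ox = 3.9 * 8.854e-14 = 3.45306e-13 F/cm
Step 2: tox in cm = 6.1 nm * 1e-7 = 6.1000e-07 cm
Step 3: Cox = 3.45306e-13 / 6.1000e-07 = 5.66e-07 F/cm^2

5.66e-07


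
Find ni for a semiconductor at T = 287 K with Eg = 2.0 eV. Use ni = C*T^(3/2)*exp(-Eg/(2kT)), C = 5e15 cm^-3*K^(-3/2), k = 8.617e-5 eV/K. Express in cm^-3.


Step 1: Compute kT = 8.617e-5 * 287 = 0.02473079 eV
Step 2: Exponent = -Eg/(2kT) = -2.0/(2*0.02473079) = -40.43542
Step 3: T^(3/2) = 287^1.5 = 4862.09
Step 4: ni = 5e15 * 4862.09 * exp(-40.43542) = 6.68e+01 cm^-3

6.68e+01


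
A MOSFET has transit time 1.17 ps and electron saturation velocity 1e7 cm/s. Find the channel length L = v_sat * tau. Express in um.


Step 1: tau in seconds = 1.17 ps * 1e-12 = 1.1700e-12 s
Step 2: L = v_sat * tau = 1e7 * 1.1700e-12 = 1.1700e-05 cm
Step 3: L in um = 1.1700e-05 * 1e4 = 0.117 um

0.117


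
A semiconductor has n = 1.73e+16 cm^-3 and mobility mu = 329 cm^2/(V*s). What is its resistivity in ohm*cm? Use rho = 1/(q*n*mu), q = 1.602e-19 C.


Step 1: sigma = q * n * mu = 1.602e-19 * 1.73e+16 * 329 = 9.11810e-01 S/cm
Step 2: rho = 1 / sigma = 1 / 9.11810e-01 = 1.097 ohm*cm

1.097


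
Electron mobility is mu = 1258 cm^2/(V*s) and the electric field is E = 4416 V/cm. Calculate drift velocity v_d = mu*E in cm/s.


Step 1: v_d = mu * E
Step 2: v_d = 1258 * 4416 = 5555328
Step 3: v_d = 5.56e+06 cm/s

5.56e+06


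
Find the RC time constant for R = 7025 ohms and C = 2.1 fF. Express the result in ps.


Step 1: tau = R * C
Step 2: tau = 7025 * 2.1 fF = 7025 * 2.1e-15 F
Step 3: tau = 1.47525e-11 s = 14.7525 ps

14.7525


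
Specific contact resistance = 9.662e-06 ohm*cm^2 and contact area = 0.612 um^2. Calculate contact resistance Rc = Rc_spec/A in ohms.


Step 1: Convert area to cm^2: 0.612 um^2 = 6.1200e-09 cm^2
Step 2: Rc = Rc_spec / A = 9.662e-06 / 6.1200e-09
Step 3: Rc = 1.58e+03 ohms

1.58e+03


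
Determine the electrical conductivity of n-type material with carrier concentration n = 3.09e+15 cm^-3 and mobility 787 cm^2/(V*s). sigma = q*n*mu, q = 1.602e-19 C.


Step 1: sigma = q * n * mu
Step 2: sigma = 1.602e-19 * 3.09e+15 * 787
Step 3: sigma = 3.896e-01 S/cm

3.896e-01


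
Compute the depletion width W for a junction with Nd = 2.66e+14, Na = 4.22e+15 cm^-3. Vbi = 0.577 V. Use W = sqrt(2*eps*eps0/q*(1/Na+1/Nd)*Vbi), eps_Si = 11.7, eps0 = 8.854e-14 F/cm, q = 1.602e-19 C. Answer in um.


Step 1: 1/Na + 1/Nd = 1/4.22e+15 + 1/2.66e+14 = 3.99637e-15
Step 2: 2*eps*eps0/q = 2*11.7*8.854e-14/1.602e-19 = 1.293281e+07
Step 3: W^2 = 1.293281e+07 * 3.99637e-15 * 0.577 = 2.98218e-08
Step 4: W = sqrt(2.98218e-08) = 1.727e-04 cm = 1.727 um

1.727


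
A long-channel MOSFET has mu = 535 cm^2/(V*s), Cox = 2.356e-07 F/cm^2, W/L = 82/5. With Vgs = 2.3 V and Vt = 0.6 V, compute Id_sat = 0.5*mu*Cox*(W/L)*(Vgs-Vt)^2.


Step 1: Overdrive voltage Vov = Vgs - Vt = 2.3 - 0.6 = 1.7 V
Step 2: W/L = 82/5 = 16.4
Step 3: Id = 0.5 * 535 * 2.356e-07 * 16.4 * 1.7^2
Step 4: Id = 2.99e-03 A

2.99e-03


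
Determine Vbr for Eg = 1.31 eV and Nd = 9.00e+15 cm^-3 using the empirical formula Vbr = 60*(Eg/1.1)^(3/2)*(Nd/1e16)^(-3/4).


Step 1: Eg/1.1 = 1.31/1.1 = 1.190909
Step 2: (Eg/1.1)^1.5 = 1.190909^1.5 = 1.299624
Step 3: (Nd/1e16)^(-0.75) = (0.9)^(-0.75) = 1.082226
Step 4: Vbr = 60 * 1.299624 * 1.082226 = 84.4 V

84.4


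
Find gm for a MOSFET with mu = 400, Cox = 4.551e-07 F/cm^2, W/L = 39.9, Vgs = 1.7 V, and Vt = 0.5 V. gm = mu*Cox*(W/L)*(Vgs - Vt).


Step 1: Vov = Vgs - Vt = 1.7 - 0.5 = 1.2 V
Step 2: gm = mu * Cox * (W/L) * Vov
Step 3: gm = 400 * 4.551e-07 * 39.9 * 1.2 = 8.72e-03 S

8.72e-03


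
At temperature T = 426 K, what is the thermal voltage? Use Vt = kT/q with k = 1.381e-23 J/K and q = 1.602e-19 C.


Step 1: kT = 1.381e-23 * 426 = 5.88306e-21 J
Step 2: Vt = kT/q = 5.88306e-21 / 1.602e-19
Step 3: Vt = 0.03672 V

0.03672


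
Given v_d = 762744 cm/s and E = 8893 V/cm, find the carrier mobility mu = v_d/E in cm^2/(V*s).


Step 1: mu = v_d / E
Step 2: mu = 762744 / 8893
Step 3: mu = 85.77 cm^2/(V*s)

85.77


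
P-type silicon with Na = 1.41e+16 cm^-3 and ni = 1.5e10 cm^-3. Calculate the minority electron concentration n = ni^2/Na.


Step 1: Majority hole concentration p ≈ Na = 1.41e+16 cm^-3
Step 2: n = ni^2 / Na = (1.5e10)^2 / 1.41e+16
Step 3: n = 1.60e+04 cm^-3

1.60e+04


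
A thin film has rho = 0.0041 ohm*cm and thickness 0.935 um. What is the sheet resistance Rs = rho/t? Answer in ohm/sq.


Step 1: Convert thickness to cm: t = 0.935 um = 9.3500e-05 cm
Step 2: Rs = rho / t = 0.0041 / 9.3500e-05
Step 3: Rs = 43.9 ohm/sq

43.9


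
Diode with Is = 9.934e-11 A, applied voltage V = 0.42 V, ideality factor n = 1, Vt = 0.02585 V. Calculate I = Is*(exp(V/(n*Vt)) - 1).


Step 1: V/(n*Vt) = 0.42/(1*0.02585) = 16.2476
Step 2: exp(16.2476) = 1.1383e+07
Step 3: I = 9.934e-11 * (1.1383e+07 - 1) = 1.13e-03 A

1.13e-03


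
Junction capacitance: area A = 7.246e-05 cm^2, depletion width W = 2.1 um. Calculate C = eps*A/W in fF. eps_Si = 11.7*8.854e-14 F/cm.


Step 1: eps_Si = 11.7 * 8.854e-14 = 1.035918e-12 F/cm
Step 2: W in cm = 2.1 * 1e-4 = 2.10e-04 cm
Step 3: C = 1.035918e-12 * 7.246e-05 / 2.10e-04 = 3.574410e-13 F
Step 4: C = 357.44 fF

357.44


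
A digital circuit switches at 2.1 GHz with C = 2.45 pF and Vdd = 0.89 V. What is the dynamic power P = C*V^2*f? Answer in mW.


Step 1: V^2 = 0.89^2 = 0.7921 V^2
Step 2: P = C*V^2*f = 2.45e-12 F * 0.7921 * 2.1e9 Hz
Step 3: P = 4.0753545e-03 W
Step 4: P = 4.075 mW

4.075


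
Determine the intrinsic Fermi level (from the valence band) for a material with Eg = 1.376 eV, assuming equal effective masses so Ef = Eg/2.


Step 1: For an intrinsic semiconductor, the Fermi level sits at midgap.
Step 2: Ef = Eg / 2 = 1.376 / 2 = 0.688 eV

0.688


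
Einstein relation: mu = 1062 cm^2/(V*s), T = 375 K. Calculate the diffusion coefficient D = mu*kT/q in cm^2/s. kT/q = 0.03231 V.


Step 1: D = mu * (kT/q)
Step 2: D = 1062 * 0.03231
Step 3: D = 34.31 cm^2/s

34.31


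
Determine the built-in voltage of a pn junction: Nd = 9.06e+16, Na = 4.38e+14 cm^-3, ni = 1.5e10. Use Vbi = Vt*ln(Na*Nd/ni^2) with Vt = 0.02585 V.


Step 1: Compute Na*Nd/ni^2 = 4.38e+14 * 9.06e+16 / (1.5e10)^2 = 1.7637e+11
Step 2: ln(1.7637e+11) = 25.8958
Step 3: Vbi = 0.02585 * 25.8958 = 0.669 V

0.669


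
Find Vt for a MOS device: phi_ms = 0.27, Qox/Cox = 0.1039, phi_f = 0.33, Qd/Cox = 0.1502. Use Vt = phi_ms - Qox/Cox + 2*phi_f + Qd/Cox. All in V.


Step 1: Vt = phi_ms - Qox/Cox + 2*phi_f + Qd/Cox
Step 2: Vt = 0.27 - 0.1039 + 2*0.33 + 0.1502
Step 3: Vt = 0.27 - 0.1039 + 0.66 + 0.1502
Step 4: Vt = 0.9763 V

0.9763


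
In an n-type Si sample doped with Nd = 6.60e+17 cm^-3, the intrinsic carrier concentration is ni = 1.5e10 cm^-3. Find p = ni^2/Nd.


Step 1: Since Nd >> ni, n ≈ Nd = 6.60e+17 cm^-3
Step 2: p = ni^2 / n = (1.5e10)^2 / 6.60e+17
Step 3: p = 2.25e20 / 6.60e+17 = 3.41e+02 cm^-3

3.41e+02


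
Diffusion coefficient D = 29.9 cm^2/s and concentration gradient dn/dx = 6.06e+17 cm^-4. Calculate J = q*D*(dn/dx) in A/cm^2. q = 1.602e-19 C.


Step 1: J = q * D * (dn/dx)
Step 2: J = 1.602e-19 * 29.9 * 6.06e+17
Step 3: J = 2.90e+00 A/cm^2

2.90e+00


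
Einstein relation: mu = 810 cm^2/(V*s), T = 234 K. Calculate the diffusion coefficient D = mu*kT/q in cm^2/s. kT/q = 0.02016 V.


Step 1: D = mu * (kT/q)
Step 2: D = 810 * 0.02016
Step 3: D = 16.33 cm^2/s

16.33


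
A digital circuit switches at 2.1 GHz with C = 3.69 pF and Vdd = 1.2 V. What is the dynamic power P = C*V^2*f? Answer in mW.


Step 1: V^2 = 1.2^2 = 1.44 V^2
Step 2: P = C*V^2*f = 3.69e-12 F * 1.44 * 2.1e9 Hz
Step 3: P = 1.115856e-02 W
Step 4: P = 11.159 mW

11.159


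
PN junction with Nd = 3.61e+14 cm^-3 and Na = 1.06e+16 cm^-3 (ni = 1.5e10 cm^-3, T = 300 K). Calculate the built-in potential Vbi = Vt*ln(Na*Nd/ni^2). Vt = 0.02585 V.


Step 1: Compute Na*Nd/ni^2 = 1.06e+16 * 3.61e+14 / (1.5e10)^2 = 1.7007e+10
Step 2: ln(1.7007e+10) = 23.5569
Step 3: Vbi = 0.02585 * 23.5569 = 0.609 V

0.609


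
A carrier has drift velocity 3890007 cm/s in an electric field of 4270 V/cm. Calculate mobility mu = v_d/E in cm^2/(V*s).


Step 1: mu = v_d / E
Step 2: mu = 3890007 / 4270
Step 3: mu = 911.01 cm^2/(V*s)

911.01


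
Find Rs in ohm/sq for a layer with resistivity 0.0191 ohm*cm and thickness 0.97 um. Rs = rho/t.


Step 1: Convert thickness to cm: t = 0.97 um = 9.7000e-05 cm
Step 2: Rs = rho / t = 0.0191 / 9.7000e-05
Step 3: Rs = 196.9 ohm/sq

196.9


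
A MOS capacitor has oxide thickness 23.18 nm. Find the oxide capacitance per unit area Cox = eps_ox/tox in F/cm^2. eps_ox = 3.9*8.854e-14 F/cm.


Step 1: eps_ox = 3.9 * 8.854e-14 = 3.45306e-13 F/cm
Step 2: tox in cm = 23.18 nm * 1e-7 = 2.3180e-06 cm
Step 3: Cox = 3.45306e-13 / 2.3180e-06 = 1.49e-07 F/cm^2

1.49e-07


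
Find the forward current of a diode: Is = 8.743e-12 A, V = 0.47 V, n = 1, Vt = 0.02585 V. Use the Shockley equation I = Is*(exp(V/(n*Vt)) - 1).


Step 1: V/(n*Vt) = 0.47/(1*0.02585) = 18.1818
Step 2: exp(18.1818) = 7.8751e+07
Step 3: I = 8.743e-12 * (7.8751e+07 - 1) = 6.89e-04 A

6.89e-04


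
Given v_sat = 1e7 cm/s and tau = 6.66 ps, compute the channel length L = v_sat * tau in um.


Step 1: tau in seconds = 6.66 ps * 1e-12 = 6.6600e-12 s
Step 2: L = v_sat * tau = 1e7 * 6.6600e-12 = 6.6600e-05 cm
Step 3: L in um = 6.6600e-05 * 1e4 = 0.666 um

0.666


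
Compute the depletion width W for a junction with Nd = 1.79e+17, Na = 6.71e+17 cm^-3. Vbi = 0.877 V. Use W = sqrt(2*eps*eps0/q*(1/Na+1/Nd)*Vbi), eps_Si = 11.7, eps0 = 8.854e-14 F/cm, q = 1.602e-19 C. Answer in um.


Step 1: 1/Na + 1/Nd = 1/6.71e+17 + 1/1.79e+17 = 7.07691e-18
Step 2: 2*eps*eps0/q = 2*11.7*8.854e-14/1.602e-19 = 1.293281e+07
Step 3: W^2 = 1.293281e+07 * 7.07691e-18 * 0.877 = 8.02668e-11
Step 4: W = sqrt(8.02668e-11) = 8.959e-06 cm = 0.08959 um

0.08959


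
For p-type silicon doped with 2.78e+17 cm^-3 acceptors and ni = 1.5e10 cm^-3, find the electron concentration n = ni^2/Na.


Step 1: Majority hole concentration p ≈ Na = 2.78e+17 cm^-3
Step 2: n = ni^2 / Na = (1.5e10)^2 / 2.78e+17
Step 3: n = 8.09e+02 cm^-3

8.09e+02


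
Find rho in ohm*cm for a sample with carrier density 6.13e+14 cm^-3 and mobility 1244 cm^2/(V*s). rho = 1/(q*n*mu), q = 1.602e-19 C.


Step 1: sigma = q * n * mu = 1.602e-19 * 6.13e+14 * 1244 = 1.22164e-01 S/cm
Step 2: rho = 1 / sigma = 1 / 1.22164e-01 = 8.186 ohm*cm

8.186


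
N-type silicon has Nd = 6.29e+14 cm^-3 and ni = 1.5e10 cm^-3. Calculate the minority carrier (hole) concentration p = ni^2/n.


Step 1: Since Nd >> ni, n ≈ Nd = 6.29e+14 cm^-3
Step 2: p = ni^2 / n = (1.5e10)^2 / 6.29e+14
Step 3: p = 2.25e20 / 6.29e+14 = 3.58e+05 cm^-3

3.58e+05


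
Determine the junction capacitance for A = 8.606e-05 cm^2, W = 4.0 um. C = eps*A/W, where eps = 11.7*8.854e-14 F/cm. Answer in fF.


Step 1: eps_Si = 11.7 * 8.854e-14 = 1.035918e-12 F/cm
Step 2: W in cm = 4.0 * 1e-4 = 4.00e-04 cm
Step 3: C = 1.035918e-12 * 8.606e-05 / 4.00e-04 = 2.228778e-13 F
Step 4: C = 222.88 fF

222.88


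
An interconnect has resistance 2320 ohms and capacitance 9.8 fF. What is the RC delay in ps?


Step 1: tau = R * C
Step 2: tau = 2320 * 9.8 fF = 2320 * 9.8e-15 F
Step 3: tau = 2.2736e-11 s = 22.736 ps

22.736


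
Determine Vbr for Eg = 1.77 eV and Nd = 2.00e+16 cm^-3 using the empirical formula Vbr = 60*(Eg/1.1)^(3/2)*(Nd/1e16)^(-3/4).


Step 1: Eg/1.1 = 1.77/1.1 = 1.609091
Step 2: (Eg/1.1)^1.5 = 1.609091^1.5 = 2.041131
Step 3: (Nd/1e16)^(-0.75) = (2.0)^(-0.75) = 0.594604
Step 4: Vbr = 60 * 2.041131 * 0.594604 = 72.8 V

72.8
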